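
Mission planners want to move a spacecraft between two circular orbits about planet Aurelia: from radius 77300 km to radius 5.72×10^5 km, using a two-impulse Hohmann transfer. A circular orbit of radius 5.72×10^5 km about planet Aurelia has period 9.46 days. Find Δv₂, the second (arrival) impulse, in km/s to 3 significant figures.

Δv₂ = 2.25 km/s

From Kepler's third law T² = 4π²r³/μ at r = 5.72×10^5 km, T = 9.46 days = 9.46 × 86400 s = 8.17344×10^5 s: μ = 4π²r³/T² = 1.10596×10^7 km³/s².
Semi-major axis of the transfer orbit: a_t = (77300 + 5.720×10^5)/2 = 3.2465×10^5 km.
On the circular orbit at r = 5.720×10^5 km, v_c = √(μ/r) = 4.39715 km/s.
Transfer-orbit speed at the same r (vis-viva, a = a_t): v_t = √[μ(2/r − 1/a_t)] = 2.14562 km/s.
Δv₂ = |v_t − v_c| = |2.14562 − 4.39715| = 2.252 km/s.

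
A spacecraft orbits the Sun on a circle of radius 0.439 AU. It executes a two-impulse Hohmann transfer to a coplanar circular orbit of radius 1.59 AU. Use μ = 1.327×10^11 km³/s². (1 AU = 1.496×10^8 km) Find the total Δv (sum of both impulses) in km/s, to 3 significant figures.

In km: r₁ = 0.439 × 1.496×10^8 = 6.56744×10^7 km; r₂ = 1.59 × 1.496×10^8 = 2.37864×10^8 km.
The Hohmann ellipse has a_t = (r₁ + r₂)/2 = 1.517692×10^8 km.
At r₁ the circular-orbit speed is v₁ = √(μ/r₁) = 44.951 km/s.
Transfer-orbit speed at r₁ (vis-viva equation): v_p = √[μ(2/r₁ − 1/a_t)] = 56.274 km/s.
First burn Δv₁ = |v_p − v₁| = 11.323 km/s.
At r₂, v₂ = √(μ/r₂) = 23.61952 km/s.
Transfer-orbit speed at r₂: v_a = √[μ(2/r₂ − 1/a_t)] = 15.53736 km/s.
Second burn Δv₂ = |v₂ − v_a| = 8.0822 km/s.
Δv = Δv₁ + Δv₂ = 11.323 + 8.0822 = 19.41 km/s.

Δv = 19.4 km/s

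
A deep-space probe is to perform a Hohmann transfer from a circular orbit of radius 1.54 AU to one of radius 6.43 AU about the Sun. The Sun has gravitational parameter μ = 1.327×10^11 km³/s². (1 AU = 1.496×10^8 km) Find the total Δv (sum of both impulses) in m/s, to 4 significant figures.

Δv = 10930 m/s

In km: r₁ = 1.54 × 1.496×10^8 = 2.30384×10^8 km; r₂ = 6.43 × 1.496×10^8 = 9.61928×10^8 km.
Transfer-ellipse semi-major axis a_t = (r₁ + r₂)/2 = (2.30384×10^8 + 9.61928×10^8)/2 = 5.96156×10^8 km.
Circular speed at r₁: v₁ = √(μ/r₁) = √(1.327×10^11/2.30384×10^8) = 24.000 km/s.
On the transfer ellipse at r₁, vis-viva gives v_p = √[μ(2/r₁ − 1/a_t)] = 30.486 km/s.
First burn Δv₁ = |v_p − v₁| = 6.486 km/s.
Circular speed at r₂: v₂ = √(μ/r₂) = 11.7453 km/s.
Transfer-orbit speed at r₂: v_a = √[μ(2/r₂ − 1/a_t)] = 7.30147 km/s.
Second burn Δv₂ = |v₂ − v_a| = 4.444 km/s.
Δv = Δv₁ + Δv₂ = 6.486 + 4.444 = 10.93 km/s.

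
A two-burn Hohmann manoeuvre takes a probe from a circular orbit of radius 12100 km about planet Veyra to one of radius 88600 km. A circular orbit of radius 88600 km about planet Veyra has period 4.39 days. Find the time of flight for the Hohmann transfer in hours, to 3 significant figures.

From Kepler's third law T² = 4π²r³/μ at r = 88600 km, T = 4.39 days = 4.39 × 86400 s = 3.79296×10^5 s: μ = 4π²r³/T² = 1.90855×10^5 km³/s².
The Hohmann ellipse has a_t = (r₁ + r₂)/2 = 50350 km.
Half the transfer-orbit period gives t = π√(a_t³/μ) = 81250 s.
Converting: 81250 s ÷ 3600 s/hour = 22.6 hours.

t = 22.6 hours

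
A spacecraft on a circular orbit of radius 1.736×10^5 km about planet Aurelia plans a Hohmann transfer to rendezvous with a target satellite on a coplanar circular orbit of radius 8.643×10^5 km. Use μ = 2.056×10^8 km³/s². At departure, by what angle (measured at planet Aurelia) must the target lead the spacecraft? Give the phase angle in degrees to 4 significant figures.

The Hohmann ellipse has a_t = (r₁ + r₂)/2 = 5.1895×10^5 km.
The half-period of the transfer ellipse is t = π√(a_t³/μ) = 81908.1 s.
Target angular speed ω₂ = √(μ/r₂³) = 1.78449×10^-5 rad/s.
Angle swept by the target during transfer: ω₂·t = 1.46164 rad = 83.75°.
The spacecraft traverses 180° on the transfer ellipse, so the target must lead by 180° − 83.75° = 96.25°.

φ = 96.25°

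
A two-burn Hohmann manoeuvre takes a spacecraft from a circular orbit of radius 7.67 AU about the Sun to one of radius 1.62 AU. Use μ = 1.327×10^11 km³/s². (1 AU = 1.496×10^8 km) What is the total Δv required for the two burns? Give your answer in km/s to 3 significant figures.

In km: r₁ = 7.67 × 1.496×10^8 = 1.147432×10^9 km; r₂ = 1.62 × 1.496×10^8 = 2.42352×10^8 km.
Semi-major axis of the transfer orbit: a_t = (1.147432×10^9 + 2.42352×10^8)/2 = 6.94892×10^8 km.
At r₁ the circular-orbit speed is v₁ = √(μ/r₁) = 10.754 km/s.
On the transfer ellipse at r₁, v² = μ(2/r − 1/a) gives v_a = √[μ(2/r₁ − 1/a_t)] = 6.3509 km/s.
First burn Δv₁ = |v_a − v₁| = 4.403 km/s.
Circular speed at r₂: v₂ = √(μ/r₂) = 23.400 km/s.
Transfer-orbit speed at r₂: v_p = √[μ(2/r₂ − 1/a_t)] = 30.069 km/s.
Second burn Δv₂ = |v₂ − v_p| = 6.669 km/s.
Total Δv = Δv₁ + Δv₂ = 11.07 km/s.

Δv = 11.1 km/s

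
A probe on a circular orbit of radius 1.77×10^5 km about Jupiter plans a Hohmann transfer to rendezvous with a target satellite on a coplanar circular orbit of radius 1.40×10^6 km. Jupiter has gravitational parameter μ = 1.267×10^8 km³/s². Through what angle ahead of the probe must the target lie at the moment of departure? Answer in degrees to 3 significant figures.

φ = 104°

The Hohmann ellipse has a_t = (r₁ + r₂)/2 = 7.885×10^5 km.
The half-period of the transfer ellipse is t = π√(a_t³/μ) = 1.9542×10^5 s.
The target's mean motion on its circular orbit is ω₂ = √(μ/r₂³) = 6.7951×10^-6 rad/s.
Angle swept by the target during transfer: ω₂·t = 1.3279 rad = 76.08°.
The probe traverses 180° on the transfer ellipse, so the target must lead by 180° − 76.08° = 104°.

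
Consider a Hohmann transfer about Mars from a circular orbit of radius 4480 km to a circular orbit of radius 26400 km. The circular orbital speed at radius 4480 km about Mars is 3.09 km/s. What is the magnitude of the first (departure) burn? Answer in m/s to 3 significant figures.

Δv₁ = 951 m/s

From the circular-orbit relation v² = μ/r at r = 4480 km: μ = v²r = (3.09)² × 4480 = 42775.5 km³/s².
The Hohmann ellipse has a_t = (r₁ + r₂)/2 = 15440 km.
On the circular orbit at r = 4480 km, v_c = √(μ/r) = 3.0900 km/s.
Vis-viva on the transfer ellipse at r = 4480 km gives v_t = √[μ(2/r − 1/a_t)] = 4.0405 km/s.
Δv₁ = |v_t − v_c| = |4.0405 − 3.0900| = 0.9505 km/s.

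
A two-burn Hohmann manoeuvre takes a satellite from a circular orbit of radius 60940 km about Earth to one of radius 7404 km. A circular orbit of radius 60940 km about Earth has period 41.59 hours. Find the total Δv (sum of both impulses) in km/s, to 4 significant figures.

Δv = 3.828 km/s

From Kepler's third law T² = 4π²r³/μ at r = 60940 km, T = 41.59 hours = 41.59 × 3600 s = 1.49724×10^5 s: μ = 4π²r³/T² = 3.98551×10^5 km³/s².
Semi-major axis of the transfer orbit: a_t = (60940 + 7404)/2 = 34172 km.
At r₁ the circular-orbit speed is v₁ = √(μ/r₁) = 2.557 km/s.
On the transfer ellipse at r₁, vis-viva gives v_a = √[μ(2/r₁ − 1/a_t)] = 1.190 km/s.
First burn Δv₁ = |v_a − v₁| = 1.367 km/s.
Circular speed at r₂: v₂ = √(μ/r₂) = 7.337 km/s.
Transfer-orbit speed at r₂: v_p = √[μ(2/r₂ − 1/a_t)] = 9.798 km/s.
Second burn Δv₂ = |v₂ − v_p| = 2.461 km/s.
Total Δv = Δv₁ + Δv₂ = 3.828 km/s.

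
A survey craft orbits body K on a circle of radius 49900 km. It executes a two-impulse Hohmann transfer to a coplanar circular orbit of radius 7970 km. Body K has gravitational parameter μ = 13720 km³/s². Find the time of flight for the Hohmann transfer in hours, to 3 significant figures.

t = 36.7 hours

Semi-major axis of the transfer orbit: a_t = (49900 + 7970)/2 = 28935 km.
By Kepler's third law the transfer-orbit period is T = 2π√(a_t³/μ), so t = T/2 = 1.320×10^5 s.
Converting: 1.320×10^5 s ÷ 3600 s/hour = 36.7 hours.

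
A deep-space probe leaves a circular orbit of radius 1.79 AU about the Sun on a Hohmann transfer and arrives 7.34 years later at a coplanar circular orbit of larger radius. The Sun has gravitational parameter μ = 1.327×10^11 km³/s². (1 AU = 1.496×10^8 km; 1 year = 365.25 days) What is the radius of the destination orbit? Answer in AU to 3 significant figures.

In km: r₁ = 1.79 × 1.496×10^8 = 2.67784×10^8 km.
Transfer time t = 7.34 years × 365.25 × 86400 s = 2.31632784×10^8 s, and t = π√(a_t³/μ).
So a_t = (μ t²/π²)^(1/3) = (1.327×10^11 × (2.31632784×10^8)² / π²)^(1/3) = 8.9686×10^8 km.
Since a_t = (r₁ + r₂)/2, r₂ = 2a_t − r₁ = 2×8.9686×10^8 − 2.67784×10^8 = 1.525936×10^9 km.
In AU: r₂ = 1.525936×10^9 / 1.496×10^8 = 10.2 AU.

r₂ = 10.2 AU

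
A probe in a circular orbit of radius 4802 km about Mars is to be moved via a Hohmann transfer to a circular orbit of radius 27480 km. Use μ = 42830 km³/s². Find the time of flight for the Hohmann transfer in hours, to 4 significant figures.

t = 8.647 hours

Transfer-ellipse semi-major axis a_t = (r₁ + r₂)/2 = (4802 + 27480)/2 = 16141 km.
By Kepler's third law the transfer-orbit period is T = 2π√(a_t³/μ), so t = T/2 = 31130 s.
Converting: 31130 s ÷ 3600 s/hour = 8.647 hours.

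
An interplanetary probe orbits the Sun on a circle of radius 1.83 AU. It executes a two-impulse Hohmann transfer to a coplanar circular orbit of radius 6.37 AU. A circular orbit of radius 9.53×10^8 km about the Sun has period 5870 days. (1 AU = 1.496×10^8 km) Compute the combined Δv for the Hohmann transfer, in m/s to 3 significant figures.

Δv = 9350 m/s

From Kepler's third law T² = 4π²r³/μ at r = 9.53×10^8 km, T = 5870 days = 5870 × 86400 s = 5.07168×10^8 s: μ = 4π²r³/T² = 1.32842×10^11 km³/s².
In km: r₁ = 1.83 × 1.496×10^8 = 2.73768×10^8 km; r₂ = 6.37 × 1.496×10^8 = 9.52952×10^8 km.
Semi-major axis of the transfer orbit: a_t = (2.73768×10^8 + 9.52952×10^8)/2 = 6.1336×10^8 km.
Circular speed at r₁: v₁ = √(μ/r₁) = √(1.32842×10^11/2.73768×10^8) = 22.028 km/s.
On the transfer ellipse at r₁, v² = μ(2/r − 1/a) gives v_p = √[μ(2/r₁ − 1/a_t)] = 27.457 km/s.
First burn Δv₁ = |v_p − v₁| = 5.429 km/s.
Circular speed at r₂: v₂ = √(μ/r₂) = 11.807 km/s.
Transfer-orbit speed at r₂: v_a = √[μ(2/r₂ − 1/a_t)] = 7.8880 km/s.
Second burn Δv₂ = |v₂ − v_a| = 3.919 km/s.
Δv = Δv₁ + Δv₂ = 5.429 + 3.919 = 9.348 km/s.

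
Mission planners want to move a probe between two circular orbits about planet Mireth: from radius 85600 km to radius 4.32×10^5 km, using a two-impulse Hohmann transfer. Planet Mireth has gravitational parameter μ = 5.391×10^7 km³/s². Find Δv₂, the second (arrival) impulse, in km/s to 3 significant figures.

Δv₂ = 4.75 km/s

The Hohmann ellipse has a_t = (r₁ + r₂)/2 = 2.588×10^5 km.
Circular speed at r = 4.320×10^5 km: v_c = √(μ/r) = 11.171 km/s.
Vis-viva on the transfer ellipse at r = 4.320×10^5 km gives v_t = √[μ(2/r − 1/a_t)] = 6.4246 km/s.
Δv₂ = |v_t − v_c| = |6.4246 − 11.171| = 4.746 km/s.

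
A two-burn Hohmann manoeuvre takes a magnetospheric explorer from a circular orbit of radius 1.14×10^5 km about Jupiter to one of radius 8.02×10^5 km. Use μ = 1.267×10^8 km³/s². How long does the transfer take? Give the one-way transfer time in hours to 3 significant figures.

Transfer-ellipse semi-major axis a_t = (r₁ + r₂)/2 = (1.140×10^5 + 8.020×10^5)/2 = 4.580×10^5 km.
Transfer time t = π√(a_t³/μ) = π√((4.580×10^5)³ / 1.267×10^8) = 86510 s.
Converting: 86510 s ÷ 3600 s/hour = 24.0 hours.

t = 24.0 hours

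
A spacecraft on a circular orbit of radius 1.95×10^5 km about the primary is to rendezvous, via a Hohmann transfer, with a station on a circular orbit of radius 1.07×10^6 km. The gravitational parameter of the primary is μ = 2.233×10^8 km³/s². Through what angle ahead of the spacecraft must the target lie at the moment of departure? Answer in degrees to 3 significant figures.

Transfer-ellipse semi-major axis a_t = (r₁ + r₂)/2 = (1.950×10^5 + 1.070×10^6)/2 = 6.325×10^5 km.
Transfer time t = π√(a_t³/μ) = 1.05754×10^5 s.
The target's mean motion on its circular orbit is ω₂ = √(μ/r₂³) = 1.35011×10^-5 rad/s.
Angle swept by the target during transfer: ω₂·t = 1.4278 rad = 81.81°.
Arrival is 180° from departure on the ellipse, so φ = 180° − 81.81° = 98.2°.

φ = 98.2°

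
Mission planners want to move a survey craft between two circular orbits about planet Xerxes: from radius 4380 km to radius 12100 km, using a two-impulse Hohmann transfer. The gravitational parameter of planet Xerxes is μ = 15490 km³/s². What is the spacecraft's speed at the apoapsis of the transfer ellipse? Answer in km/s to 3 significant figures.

v = 0.825 km/s

The Hohmann ellipse has a_t = (r₁ + r₂)/2 = 8240 km.
The apoapsis of the transfer ellipse is at r = 12100 km.
Applying v² = μ(2/r − 1/a_t): v = 0.8249 km/s.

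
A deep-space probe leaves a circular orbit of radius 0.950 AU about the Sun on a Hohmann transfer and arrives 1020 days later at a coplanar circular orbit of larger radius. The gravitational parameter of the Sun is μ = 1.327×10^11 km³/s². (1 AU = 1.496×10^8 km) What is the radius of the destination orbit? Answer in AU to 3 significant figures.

r₂ = 5.35 AU

In km: r₁ = 0.950 × 1.496×10^8 = 1.4212×10^8 km.
Transfer time t = 1020 days = 8.8128×10^7 s, and t = π√(a_t³/μ).
So a_t = (μ t²/π²)^(1/3) = (1.327×10^11 × (8.8128×10^7)² / π²)^(1/3) = 4.7090×10^8 km.
Since a_t = (r₁ + r₂)/2, r₂ = 2a_t − r₁ = 2×4.7090×10^8 − 1.4212×10^8 = 7.9968×10^8 km.
In AU: r₂ = 7.9968×10^8 / 1.496×10^8 = 5.35 AU.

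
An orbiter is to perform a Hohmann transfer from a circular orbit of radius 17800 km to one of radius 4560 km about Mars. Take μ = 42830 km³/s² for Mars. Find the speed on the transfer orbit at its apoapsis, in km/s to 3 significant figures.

v = 0.991 km/s

The Hohmann ellipse has a_t = (r₁ + r₂)/2 = 11180 km.
The apoapsis of the transfer ellipse is at r = 17800 km.
Vis-viva: v = √[μ(2/r − 1/a_t)] = √[42830 × (2/17800 − 1/11180)] = 0.9907 km/s.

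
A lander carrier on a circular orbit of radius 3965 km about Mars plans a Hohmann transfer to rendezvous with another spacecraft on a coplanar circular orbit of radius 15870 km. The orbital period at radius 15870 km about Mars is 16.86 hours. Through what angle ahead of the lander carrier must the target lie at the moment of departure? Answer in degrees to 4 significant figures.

φ = 91.08°

From Kepler's third law T² = 4π²r³/μ at r = 15870 km, T = 16.86 hours = 16.86 × 3600 s = 60696 s: μ = 4π²r³/T² = 42832.2 km³/s².
The Hohmann ellipse has a_t = (r₁ + r₂)/2 = 9917.5 km.
The half-period of the transfer ellipse is t = π√(a_t³/μ) = 14992 s.
The target's mean motion on its circular orbit is ω₂ = √(μ/r₂³) = 1.0352×10^-4 rad/s.
Angle swept by the target during transfer: ω₂·t = 1.552 rad = 88.92°.
The lander carrier traverses 180° on the transfer ellipse, so the target must lead by 180° − 88.92° = 91.08°.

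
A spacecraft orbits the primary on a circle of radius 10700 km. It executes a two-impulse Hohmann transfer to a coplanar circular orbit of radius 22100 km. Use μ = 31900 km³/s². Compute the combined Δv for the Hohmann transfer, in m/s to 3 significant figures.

Δv = 509 m/s

The Hohmann ellipse has a_t = (r₁ + r₂)/2 = 16400 km.
Circular speed at r₁: v₁ = √(μ/r₁) = √(31900/10700) = 1.72665 km/s.
Transfer-orbit speed at r₁ (vis-viva): v_p = √[μ(2/r₁ − 1/a_t)] = 2.00437 km/s.
First burn Δv₁ = |v_p − v₁| = 0.2777 km/s.
Circular speed at r₂: v₂ = √(μ/r₂) = 1.2014 km/s.
Transfer-orbit speed at r₂: v_a = √[μ(2/r₂ − 1/a_t)] = 0.97044 km/s.
Second burn Δv₂ = |v₂ − v_a| = 0.2310 km/s.
Total Δv = Δv₁ + Δv₂ = 0.5087 km/s.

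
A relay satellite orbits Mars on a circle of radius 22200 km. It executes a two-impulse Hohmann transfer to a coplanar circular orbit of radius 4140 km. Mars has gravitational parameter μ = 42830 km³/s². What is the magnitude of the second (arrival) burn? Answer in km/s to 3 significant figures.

Δv₂ = 0.960 km/s

Transfer-ellipse semi-major axis a_t = (r₁ + r₂)/2 = (22200 + 4140)/2 = 13170 km.
On the circular orbit at r = 4140 km, v_c = √(μ/r) = 3.21643 km/s.
Transfer-orbit speed at the same r (vis-viva, a = a_t): v_t = √[μ(2/r − 1/a_t)] = 4.17597 km/s.
Δv₂ = |v_t − v_c| = |4.17597 − 3.21643| = 0.9595 km/s.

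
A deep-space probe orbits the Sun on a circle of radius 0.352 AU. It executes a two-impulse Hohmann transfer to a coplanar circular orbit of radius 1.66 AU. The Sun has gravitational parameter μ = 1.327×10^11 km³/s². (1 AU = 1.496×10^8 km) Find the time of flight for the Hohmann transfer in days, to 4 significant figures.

t = 184.3 days

In km: r₁ = 0.352 × 1.496×10^8 = 5.26592×10^7 km; r₂ = 1.66 × 1.496×10^8 = 2.48336×10^8 km.
Transfer-ellipse semi-major axis a_t = (r₁ + r₂)/2 = (5.26592×10^7 + 2.48336×10^8)/2 = 1.504976×10^8 km.
Transfer time t = π√(a_t³/μ) = π√((1.504976×10^8)³ / 1.327×10^11) = 1.592×10^7 s.
Converting: 1.592×10^7 s ÷ 86400 s/day = 184.3 days.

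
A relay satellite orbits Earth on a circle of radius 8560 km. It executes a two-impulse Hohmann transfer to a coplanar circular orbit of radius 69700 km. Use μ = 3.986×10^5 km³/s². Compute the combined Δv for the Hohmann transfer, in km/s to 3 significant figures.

Transfer-ellipse semi-major axis a_t = (r₁ + r₂)/2 = (8560 + 69700)/2 = 39130 km.
At r₁ the circular-orbit speed is v₁ = √(μ/r₁) = 6.824 km/s.
Transfer-orbit speed at r₁ (v² = μ(2/r − 1/a)): v_p = √[μ(2/r₁ − 1/a_t)] = 9.107 km/s.
First burn Δv₁ = |v_p − v₁| = 2.283 km/s.
Circular speed at r₂: v₂ = √(μ/r₂) = 2.391 km/s.
Transfer-orbit speed at r₂: v_a = √[μ(2/r₂ − 1/a_t)] = 1.118 km/s.
Second burn Δv₂ = |v₂ − v_a| = 1.273 km/s.
Total Δv = Δv₁ + Δv₂ = 3.556 km/s.

Δv = 3.56 km/s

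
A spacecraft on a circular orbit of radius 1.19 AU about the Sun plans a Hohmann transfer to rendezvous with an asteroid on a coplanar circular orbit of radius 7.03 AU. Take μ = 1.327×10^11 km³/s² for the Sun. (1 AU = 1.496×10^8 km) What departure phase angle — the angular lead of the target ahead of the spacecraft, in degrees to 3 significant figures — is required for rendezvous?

φ = 99.5°

In km: r₁ = 1.19 × 1.496×10^8 = 1.78024×10^8 km; r₂ = 7.03 × 1.496×10^8 = 1.051688×10^9 km.
The Hohmann ellipse has a_t = (r₁ + r₂)/2 = 6.14856×10^8 km.
Transfer time t = π√(a_t³/μ) = 1.314845×10^8 s.
The target's mean motion on its circular orbit is ω₂ = √(μ/r₂³) = 1.068083×10^-8 rad/s.
Angle swept by the target during transfer: ω₂·t = 1.40436 rad = 80.46°.
The spacecraft traverses 180° on the transfer ellipse, so the target must lead by 180° − 80.46° = 99.5°.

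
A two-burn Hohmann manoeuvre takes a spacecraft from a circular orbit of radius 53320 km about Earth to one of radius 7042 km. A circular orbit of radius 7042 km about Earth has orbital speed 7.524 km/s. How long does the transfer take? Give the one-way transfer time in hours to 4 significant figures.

From the circular-orbit relation v² = μ/r at r = 7042 km: μ = v²r = (7.524)² × 7042 = 3.98652×10^5 km³/s².
Transfer-ellipse semi-major axis a_t = (r₁ + r₂)/2 = (53320 + 7042)/2 = 30181 km.
Half the transfer-orbit period gives t = π√(a_t³/μ) = 26090 s.
Converting: 26090 s ÷ 3600 s/hour = 7.247 hours.

t = 7.247 hours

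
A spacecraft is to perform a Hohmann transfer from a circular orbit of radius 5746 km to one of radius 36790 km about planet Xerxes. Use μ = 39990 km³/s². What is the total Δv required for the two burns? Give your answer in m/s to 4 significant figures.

Δv = 1332 m/s

The Hohmann ellipse has a_t = (r₁ + r₂)/2 = 21268 km.
Circular speed at r₁: v₁ = √(μ/r₁) = √(39990/5746) = 2.6381 km/s.
Transfer-orbit speed at r₁ (vis-viva equation): v_p = √[μ(2/r₁ − 1/a_t)] = 3.4697 km/s.
First burn Δv₁ = |v_p − v₁| = 0.8316 km/s.
At r₂, v₂ = √(μ/r₂) = 1.0426 km/s.
Transfer-orbit speed at r₂: v_a = √[μ(2/r₂ − 1/a_t)] = 0.54191 km/s.
Second burn Δv₂ = |v₂ − v_a| = 0.5007 km/s.
Total Δv = Δv₁ + Δv₂ = 1.332 km/s.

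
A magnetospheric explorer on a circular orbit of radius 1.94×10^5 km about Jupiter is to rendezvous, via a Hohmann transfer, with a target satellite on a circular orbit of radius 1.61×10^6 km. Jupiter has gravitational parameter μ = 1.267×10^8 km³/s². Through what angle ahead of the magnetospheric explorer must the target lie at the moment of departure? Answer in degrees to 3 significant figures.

The Hohmann ellipse has a_t = (r₁ + r₂)/2 = 9.020×10^5 km.
The half-period of the transfer ellipse is t = π√(a_t³/μ) = 2.391×10^5 s.
The target's mean motion on its circular orbit is ω₂ = √(μ/r₂³) = 5.510×10^-6 rad/s.
Angle swept by the target during transfer: ω₂·t = 1.3174 rad = 75.48°.
Arrival is 180° from departure on the ellipse, so φ = 180° − 75.48° = 105°.

φ = 105°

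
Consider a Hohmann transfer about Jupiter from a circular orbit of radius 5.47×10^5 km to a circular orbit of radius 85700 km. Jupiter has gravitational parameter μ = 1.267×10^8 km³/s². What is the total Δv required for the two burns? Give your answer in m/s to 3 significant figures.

Δv = 19400 m/s

Semi-major axis of the transfer orbit: a_t = (5.470×10^5 + 85700)/2 = 3.1635×10^5 km.
Circular speed at r₁: v₁ = √(μ/r₁) = √(1.267×10^8/5.470×10^5) = 15.219 km/s.
Transfer-orbit speed at r₁ (v² = μ(2/r − 1/a)): v_a = √[μ(2/r₁ − 1/a_t)] = 7.9214 km/s.
First burn Δv₁ = |v_a − v₁| = 7.298 km/s.
Circular speed at r₂: v₂ = √(μ/r₂) = 38.45 km/s.
Transfer-orbit speed at r₂: v_p = √[μ(2/r₂ − 1/a_t)] = 50.56 km/s.
Second burn Δv₂ = |v₂ − v_p| = 12.11 km/s.
Total Δv = Δv₁ + Δv₂ = 19.41 km/s.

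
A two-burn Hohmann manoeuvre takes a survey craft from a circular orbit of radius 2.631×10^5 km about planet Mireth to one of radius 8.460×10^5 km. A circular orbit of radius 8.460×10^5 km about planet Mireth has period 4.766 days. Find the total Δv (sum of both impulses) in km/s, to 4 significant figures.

Δv = 9.460 km/s

From Kepler's third law T² = 4π²r³/μ at r = 8.460×10^5 km, T = 4.766 days = 4.766 × 86400 s = 4.117824×10^5 s: μ = 4π²r³/T² = 1.40973×10^8 km³/s².
The Hohmann ellipse has a_t = (r₁ + r₂)/2 = 5.5455×10^5 km.
At r₁ the circular-orbit speed is v₁ = √(μ/r₁) = 23.148 km/s.
On the transfer ellipse at r₁, vis-viva gives v_p = √[μ(2/r₁ − 1/a_t)] = 28.591 km/s.
First burn Δv₁ = |v_p − v₁| = 5.443 km/s.
Circular speed at r₂: v₂ = √(μ/r₂) = 12.9087 km/s.
Transfer-orbit speed at r₂: v_a = √[μ(2/r₂ − 1/a_t)] = 8.89145 km/s.
Second burn Δv₂ = |v₂ − v_a| = 4.017 km/s.
Total Δv = Δv₁ + Δv₂ = 9.460 km/s.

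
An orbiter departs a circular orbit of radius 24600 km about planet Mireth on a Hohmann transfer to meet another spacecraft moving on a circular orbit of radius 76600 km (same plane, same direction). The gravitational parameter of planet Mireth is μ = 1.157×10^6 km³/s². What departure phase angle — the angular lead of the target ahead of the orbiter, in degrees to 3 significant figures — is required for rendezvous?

Transfer-ellipse semi-major axis a_t = (r₁ + r₂)/2 = (24600 + 76600)/2 = 50600 km.
Transfer time t = π√(a_t³/μ) = 33244 s.
Target angular speed ω₂ = √(μ/r₂³) = 5.0737×10^-5 rad/s.
Angle swept by the target during transfer: ω₂·t = 1.6867 rad = 96.64°.
Arrival is 180° from departure on the ellipse, so φ = 180° − 96.64° = 83.4°.

φ = 83.4°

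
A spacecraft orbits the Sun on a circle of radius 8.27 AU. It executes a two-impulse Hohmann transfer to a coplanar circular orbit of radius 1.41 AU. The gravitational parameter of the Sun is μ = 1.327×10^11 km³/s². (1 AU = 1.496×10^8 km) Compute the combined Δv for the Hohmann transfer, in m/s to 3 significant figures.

In km: r₁ = 8.27 × 1.496×10^8 = 1.237192×10^9 km; r₂ = 1.41 × 1.496×10^8 = 2.10936×10^8 km.
Transfer-ellipse semi-major axis a_t = (r₁ + r₂)/2 = (1.237192×10^9 + 2.10936×10^8)/2 = 7.24064×10^8 km.
Circular speed at r₁: v₁ = √(μ/r₁) = √(1.327×10^11/1.237192×10^9) = 10.357 km/s.
Transfer-orbit speed at r₁ (vis-viva): v_a = √[μ(2/r₁ − 1/a_t)] = 5.5899 km/s.
First burn Δv₁ = |v_a − v₁| = 4.767 km/s.
Circular speed at r₂: v₂ = √(μ/r₂) = 25.082 km/s.
Transfer-orbit speed at r₂: v_p = √[μ(2/r₂ − 1/a_t)] = 32.786 km/s.
Second burn Δv₂ = |v₂ − v_p| = 7.704 km/s.
Δv = Δv₁ + Δv₂ = 4.767 + 7.704 = 12.47 km/s.

Δv = 12500 m/s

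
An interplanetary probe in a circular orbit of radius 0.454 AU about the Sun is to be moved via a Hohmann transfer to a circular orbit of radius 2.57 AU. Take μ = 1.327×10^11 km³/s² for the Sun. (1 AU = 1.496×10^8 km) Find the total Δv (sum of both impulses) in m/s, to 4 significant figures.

In km: r₁ = 0.454 × 1.496×10^8 = 6.79184×10^7 km; r₂ = 2.57 × 1.496×10^8 = 3.84472×10^8 km.
Transfer-ellipse semi-major axis a_t = (r₁ + r₂)/2 = (6.79184×10^7 + 3.84472×10^8)/2 = 2.261952×10^8 km.
Circular speed at r₁: v₁ = √(μ/r₁) = √(1.327×10^11/6.79184×10^7) = 44.202 km/s.
On the transfer ellipse at r₁, v² = μ(2/r − 1/a) gives v_p = √[μ(2/r₁ − 1/a_t)] = 57.628 km/s.
First burn Δv₁ = |v_p − v₁| = 13.426 km/s.
Circular speed at r₂: v₂ = √(μ/r₂) = 18.578 km/s.
Transfer-orbit speed at r₂: v_a = √[μ(2/r₂ − 1/a_t)] = 10.180 km/s.
Second burn Δv₂ = |v₂ − v_a| = 8.3980 km/s.
Δv = Δv₁ + Δv₂ = 13.426 + 8.3980 = 21.82 km/s.

Δv = 21820 m/s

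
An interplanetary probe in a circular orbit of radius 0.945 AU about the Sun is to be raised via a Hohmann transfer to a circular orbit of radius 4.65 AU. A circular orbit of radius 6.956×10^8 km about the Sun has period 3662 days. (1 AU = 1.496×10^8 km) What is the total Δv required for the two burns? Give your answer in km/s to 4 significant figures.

From Kepler's third law T² = 4π²r³/μ at r = 6.956×10^8 km, T = 3662 days = 3662 × 86400 s = 3.163968×10^8 s: μ = 4π²r³/T² = 1.32732×10^11 km³/s².
In km: r₁ = 0.945 × 1.496×10^8 = 1.41372×10^8 km; r₂ = 4.65 × 1.496×10^8 = 6.9564×10^8 km.
Semi-major axis of the transfer orbit: a_t = (1.41372×10^8 + 6.9564×10^8)/2 = 4.18506×10^8 km.
Circular speed at r₁: v₁ = √(μ/r₁) = √(1.32732×10^11/1.41372×10^8) = 30.6412 km/s.
On the transfer ellipse at r₁, vis-viva gives v_p = √[μ(2/r₁ − 1/a_t)] = 39.5045 km/s.
First burn Δv₁ = |v_p − v₁| = 8.863 km/s.
Circular speed at r₂: v₂ = √(μ/r₂) = 13.813 km/s.
Transfer-orbit speed at r₂: v_a = √[μ(2/r₂ − 1/a_t)] = 8.0283 km/s.
Second burn Δv₂ = |v₂ − v_a| = 5.785 km/s.
Total Δv = Δv₁ + Δv₂ = 14.65 km/s.

Δv = 14.65 km/s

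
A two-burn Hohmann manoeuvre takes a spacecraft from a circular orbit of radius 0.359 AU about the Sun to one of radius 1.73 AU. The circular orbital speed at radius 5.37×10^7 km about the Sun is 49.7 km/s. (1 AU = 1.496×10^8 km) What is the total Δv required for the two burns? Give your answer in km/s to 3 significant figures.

Δv = 23.6 km/s

From the circular-orbit relation v² = μ/r at r = 5.37×10^7 km: μ = v²r = (49.7)² × 5.37×10^7 = 1.32644×10^11 km³/s².
In km: r₁ = 0.359 × 1.496×10^8 = 5.37064×10^7 km; r₂ = 1.73 × 1.496×10^8 = 2.58808×10^8 km.
Semi-major axis of the transfer orbit: a_t = (5.37064×10^7 + 2.58808×10^8)/2 = 1.562572×10^8 km.
At r₁ the circular-orbit speed is v₁ = √(μ/r₁) = 49.70 km/s.
On the transfer ellipse at r₁, vis-viva gives v_p = √[μ(2/r₁ − 1/a_t)] = 63.96 km/s.
First burn Δv₁ = |v_p − v₁| = 14.26 km/s.
At r₂, v₂ = √(μ/r₂) = 22.639 km/s.
Transfer-orbit speed at r₂: v_a = √[μ(2/r₂ − 1/a_t)] = 13.272 km/s.
Second burn Δv₂ = |v₂ − v_a| = 9.367 km/s.
Δv = Δv₁ + Δv₂ = 14.26 + 9.367 = 23.63 km/s.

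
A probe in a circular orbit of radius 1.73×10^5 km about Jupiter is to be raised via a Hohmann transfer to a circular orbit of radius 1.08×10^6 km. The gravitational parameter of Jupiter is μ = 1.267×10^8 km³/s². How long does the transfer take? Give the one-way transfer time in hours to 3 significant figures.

t = 38.4 hours

The Hohmann ellipse has a_t = (r₁ + r₂)/2 = 6.265×10^5 km.
Half the transfer-orbit period gives t = π√(a_t³/μ) = 1.384×10^5 s.
Converting: 1.384×10^5 s ÷ 3600 s/hour = 38.4 hours.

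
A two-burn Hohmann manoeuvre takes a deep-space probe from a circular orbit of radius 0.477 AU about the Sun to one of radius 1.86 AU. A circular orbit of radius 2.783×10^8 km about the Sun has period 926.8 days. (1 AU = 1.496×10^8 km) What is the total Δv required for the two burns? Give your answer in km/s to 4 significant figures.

From Kepler's third law T² = 4π²r³/μ at r = 2.783×10^8 km, T = 926.8 days = 926.8 × 86400 s = 8.007552×10^7 s: μ = 4π²r³/T² = 1.32709×10^11 km³/s².
In km: r₁ = 0.477 × 1.496×10^8 = 7.13592×10^7 km; r₂ = 1.86 × 1.496×10^8 = 2.78256×10^8 km.
Transfer-ellipse semi-major axis a_t = (r₁ + r₂)/2 = (7.13592×10^7 + 2.78256×10^8)/2 = 1.748076×10^8 km.
Circular speed at r₁: v₁ = √(μ/r₁) = √(1.32709×10^11/7.13592×10^7) = 43.125 km/s.
On the transfer ellipse at r₁, vis-viva equation gives v_p = √[μ(2/r₁ − 1/a_t)] = 54.409 km/s.
First burn Δv₁ = |v_p − v₁| = 11.28 km/s.
Circular speed at r₂: v₂ = √(μ/r₂) = 21.839 km/s.
Transfer-orbit speed at r₂: v_a = √[μ(2/r₂ − 1/a_t)] = 13.953 km/s.
Second burn Δv₂ = |v₂ − v_a| = 7.886 km/s.
Total Δv = Δv₁ + Δv₂ = 19.17 km/s.

Δv = 19.17 km/s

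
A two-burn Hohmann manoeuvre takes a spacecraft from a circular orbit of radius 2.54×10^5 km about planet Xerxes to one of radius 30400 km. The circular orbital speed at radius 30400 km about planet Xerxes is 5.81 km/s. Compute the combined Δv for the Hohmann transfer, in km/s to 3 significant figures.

From the circular-orbit relation v² = μ/r at r = 30400 km: μ = v²r = (5.81)² × 30400 = 1.02619×10^6 km³/s².
Transfer-ellipse semi-major axis a_t = (r₁ + r₂)/2 = (2.540×10^5 + 30400)/2 = 1.422×10^5 km.
At r₁ the circular-orbit speed is v₁ = √(μ/r₁) = 2.010 km/s.
On the transfer ellipse at r₁, vis-viva equation gives v_a = √[μ(2/r₁ − 1/a_t)] = 0.9294 km/s.
First burn Δv₁ = |v_a − v₁| = 1.081 km/s.
Circular speed at r₂: v₂ = √(μ/r₂) = 5.810 km/s.
Transfer-orbit speed at r₂: v_p = √[μ(2/r₂ − 1/a_t)] = 7.765 km/s.
Second burn Δv₂ = |v₂ − v_p| = 1.955 km/s.
Total Δv = Δv₁ + Δv₂ = 3.036 km/s.

Δv = 3.04 km/s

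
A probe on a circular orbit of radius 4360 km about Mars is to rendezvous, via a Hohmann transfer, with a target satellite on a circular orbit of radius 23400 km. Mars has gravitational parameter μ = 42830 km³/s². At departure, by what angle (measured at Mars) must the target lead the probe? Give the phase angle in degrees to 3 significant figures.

φ = 97.8°

Transfer-ellipse semi-major axis a_t = (r₁ + r₂)/2 = (4360 + 23400)/2 = 13880 km.
The half-period of the transfer ellipse is t = π√(a_t³/μ) = 24823 s.
Target angular speed ω₂ = √(μ/r₂³) = 5.7816×10^-5 rad/s.
Angle swept by the target during transfer: ω₂·t = 1.4352 rad = 82.23°.
The probe traverses 180° on the transfer ellipse, so the target must lead by 180° − 82.23° = 97.8°.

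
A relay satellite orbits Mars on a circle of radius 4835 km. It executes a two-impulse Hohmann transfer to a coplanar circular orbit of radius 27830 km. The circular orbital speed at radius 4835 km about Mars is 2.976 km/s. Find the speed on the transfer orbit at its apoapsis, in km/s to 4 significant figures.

From the circular-orbit relation v² = μ/r at r = 4835 km: μ = v²r = (2.976)² × 4835 = 42821.5 km³/s².
Transfer-ellipse semi-major axis a_t = (r₁ + r₂)/2 = (4835 + 27830)/2 = 16332.5 km.
At apoapsis, r = 27830 km.
Applying v² = μ(2/r − 1/a_t): v = 0.6749 km/s.

v = 0.6749 km/s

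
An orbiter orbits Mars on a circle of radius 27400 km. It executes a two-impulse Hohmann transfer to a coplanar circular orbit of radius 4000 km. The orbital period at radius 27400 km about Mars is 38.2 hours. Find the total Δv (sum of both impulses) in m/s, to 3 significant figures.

From Kepler's third law T² = 4π²r³/μ at r = 27400 km, T = 38.2 hours = 38.2 × 3600 s = 1.3752×10^5 s: μ = 4π²r³/T² = 42941.7 km³/s².
Semi-major axis of the transfer orbit: a_t = (27400 + 4000)/2 = 15700 km.
Circular speed at r₁: v₁ = √(μ/r₁) = √(42941.7/27400) = 1.2519 km/s.
On the transfer ellipse at r₁, vis-viva equation gives v_a = √[μ(2/r₁ − 1/a_t)] = 0.63189 km/s.
First burn Δv₁ = |v_a − v₁| = 0.6200 km/s.
Circular speed at r₂: v₂ = √(μ/r₂) = 3.276 km/s.
Transfer-orbit speed at r₂: v_p = √[μ(2/r₂ − 1/a_t)] = 4.328 km/s.
Second burn Δv₂ = |v₂ − v_p| = 1.052 km/s.
Total Δv = Δv₁ + Δv₂ = 1.672 km/s.

Δv = 1670 m/s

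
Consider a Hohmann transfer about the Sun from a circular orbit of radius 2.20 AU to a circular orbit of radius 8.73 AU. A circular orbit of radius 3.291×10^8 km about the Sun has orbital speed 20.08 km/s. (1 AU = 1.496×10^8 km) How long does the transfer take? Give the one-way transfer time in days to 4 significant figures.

t = 2333 days

From the circular-orbit relation v² = μ/r at r = 3.291×10^8 km: μ = v²r = (20.08)² × 3.291×10^8 = 1.32695×10^11 km³/s².
In km: r₁ = 2.20 × 1.496×10^8 = 3.2912×10^8 km; r₂ = 8.73 × 1.496×10^8 = 1.306008×10^9 km.
Transfer-ellipse semi-major axis a_t = (r₁ + r₂)/2 = (3.2912×10^8 + 1.306008×10^9)/2 = 8.17564×10^8 km.
By Kepler's third law the transfer-orbit period is T = 2π√(a_t³/μ), so t = T/2 = 2.016×10^8 s.
Converting: 2.016×10^8 s ÷ 86400 s/day = 2333 days.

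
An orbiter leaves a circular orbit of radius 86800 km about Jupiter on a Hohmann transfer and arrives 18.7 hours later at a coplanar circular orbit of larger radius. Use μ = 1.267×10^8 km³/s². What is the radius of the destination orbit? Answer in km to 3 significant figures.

Transfer time t = 18.7 hours = 67320 s, and t = π√(a_t³/μ).
So a_t = (μ t²/π²)^(1/3) = (1.267×10^8 × (67320)² / π²)^(1/3) = 3.8749×10^5 km.
Since a_t = (r₁ + r₂)/2, r₂ = 2a_t − r₁ = 2×3.8749×10^5 − 86800 = 6.8818×10^5 km.

r₂ = 6.88×10^5 km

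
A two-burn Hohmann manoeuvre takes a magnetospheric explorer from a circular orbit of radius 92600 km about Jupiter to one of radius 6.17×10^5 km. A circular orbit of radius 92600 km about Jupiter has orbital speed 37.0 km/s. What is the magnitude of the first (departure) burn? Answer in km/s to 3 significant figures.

From the circular-orbit relation v² = μ/r at r = 92600 km: μ = v²r = (37.0)² × 92600 = 1.26769×10^8 km³/s².
Transfer-ellipse semi-major axis a_t = (r₁ + r₂)/2 = (92600 + 6.170×10^5)/2 = 3.548×10^5 km.
Circular speed at r = 92600 km: v_c = √(μ/r) = 37.00 km/s.
Vis-viva on the transfer ellipse at r = 92600 km gives v_t = √[μ(2/r − 1/a_t)] = 48.79 km/s.
Δv₁ = |v_t − v_c| = |48.79 − 37.00| = 11.79 km/s.

Δv₁ = 11.8 km/s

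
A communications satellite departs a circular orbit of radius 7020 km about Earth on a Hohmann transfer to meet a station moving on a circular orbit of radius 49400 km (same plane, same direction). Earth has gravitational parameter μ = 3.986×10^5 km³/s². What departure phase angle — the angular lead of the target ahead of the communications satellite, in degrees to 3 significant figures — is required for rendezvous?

φ = 102°

Transfer-ellipse semi-major axis a_t = (r₁ + r₂)/2 = (7020 + 49400)/2 = 28210 km.
The half-period of the transfer ellipse is t = π√(a_t³/μ) = 23577 s.
The target's mean motion on its circular orbit is ω₂ = √(μ/r₂³) = 5.7501×10^-5 rad/s.
Angle swept by the target during transfer: ω₂·t = 1.3557 rad = 77.68°.
Arrival is 180° from departure on the ellipse, so φ = 180° − 77.68° = 102°.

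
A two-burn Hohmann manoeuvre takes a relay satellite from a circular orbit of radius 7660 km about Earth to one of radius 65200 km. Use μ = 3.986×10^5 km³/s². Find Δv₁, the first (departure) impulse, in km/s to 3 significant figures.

Δv₁ = 2.44 km/s

Transfer-ellipse semi-major axis a_t = (r₁ + r₂)/2 = (7660 + 65200)/2 = 36430 km.
Circular speed at r = 7660 km: v_c = √(μ/r) = 7.2136 km/s.
Transfer-orbit speed at the same r (vis-viva, a = a_t): v_t = √[μ(2/r − 1/a_t)] = 9.6505 km/s.
Δv₁ = |v_t − v_c| = |9.6505 − 7.2136| = 2.437 km/s.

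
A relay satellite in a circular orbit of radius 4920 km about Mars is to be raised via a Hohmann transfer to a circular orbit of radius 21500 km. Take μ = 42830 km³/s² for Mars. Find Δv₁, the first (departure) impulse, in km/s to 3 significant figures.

Semi-major axis of the transfer orbit: a_t = (4920 + 21500)/2 = 13210 km.
Circular speed at r = 4920 km: v_c = √(μ/r) = 2.9505 km/s.
Transfer-orbit speed at the same r (vis-viva, a = a_t): v_t = √[μ(2/r − 1/a_t)] = 3.7641 km/s.
Δv₁ = |v_t − v_c| = |3.7641 − 2.9505| = 0.8136 km/s.

Δv₁ = 0.814 km/s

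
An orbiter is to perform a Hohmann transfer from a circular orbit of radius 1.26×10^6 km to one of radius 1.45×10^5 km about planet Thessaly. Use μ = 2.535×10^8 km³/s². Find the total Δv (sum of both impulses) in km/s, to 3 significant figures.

Δv = 21.9 km/s

Transfer-ellipse semi-major axis a_t = (r₁ + r₂)/2 = (1.260×10^6 + 1.450×10^5)/2 = 7.025×10^5 km.
At r₁ the circular-orbit speed is v₁ = √(μ/r₁) = 14.184 km/s.
On the transfer ellipse at r₁, vis-viva gives v_a = √[μ(2/r₁ − 1/a_t)] = 6.4441 km/s.
First burn Δv₁ = |v_a − v₁| = 7.740 km/s.
Circular speed at r₂: v₂ = √(μ/r₂) = 41.8124 km/s.
Transfer-orbit speed at r₂: v_p = √[μ(2/r₂ − 1/a_t)] = 55.9973 km/s.
Second burn Δv₂ = |v₂ − v_p| = 14.18 km/s.
Total Δv = Δv₁ + Δv₂ = 21.92 km/s.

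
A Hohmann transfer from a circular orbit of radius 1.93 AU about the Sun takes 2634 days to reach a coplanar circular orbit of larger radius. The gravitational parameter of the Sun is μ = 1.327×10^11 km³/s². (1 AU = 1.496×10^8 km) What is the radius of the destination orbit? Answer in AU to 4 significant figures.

r₂ = 9.920 AU

In km: r₁ = 1.93 × 1.496×10^8 = 2.88728×10^8 km.
Transfer time t = 2634 days = 2.275776×10^8 s, and t = π√(a_t³/μ).
So a_t = (μ t²/π²)^(1/3) = (1.327×10^11 × (2.275776×10^8)² / π²)^(1/3) = 8.8636×10^8 km.
Since a_t = (r₁ + r₂)/2, r₂ = 2a_t − r₁ = 2×8.8636×10^8 − 2.88728×10^8 = 1.483992×10^9 km.
In AU: r₂ = 1.483992×10^9 / 1.496×10^8 = 9.920 AU.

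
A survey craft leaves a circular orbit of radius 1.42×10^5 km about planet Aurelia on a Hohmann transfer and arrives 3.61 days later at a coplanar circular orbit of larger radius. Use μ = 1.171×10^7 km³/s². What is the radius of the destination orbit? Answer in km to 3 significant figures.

Transfer time t = 3.61 days = 3.11904×10^5 s, and t = π√(a_t³/μ).
So a_t = (μ t²/π²)^(1/3) = (1.171×10^7 × (3.11904×10^5)² / π²)^(1/3) = 4.8689×10^5 km.
Since a_t = (r₁ + r₂)/2, r₂ = 2a_t − r₁ = 2×4.8689×10^5 − 1.420×10^5 = 8.3178×10^5 km.

r₂ = 8.32×10^5 km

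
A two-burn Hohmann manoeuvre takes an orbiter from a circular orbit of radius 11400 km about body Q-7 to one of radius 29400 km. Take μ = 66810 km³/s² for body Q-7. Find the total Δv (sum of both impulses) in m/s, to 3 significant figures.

Transfer-ellipse semi-major axis a_t = (r₁ + r₂)/2 = (11400 + 29400)/2 = 20400 km.
Circular speed at r₁: v₁ = √(μ/r₁) = √(66810/11400) = 2.42085 km/s.
Transfer-orbit speed at r₁ (vis-viva): v_p = √[μ(2/r₁ − 1/a_t)] = 2.90621 km/s.
First burn Δv₁ = |v_p − v₁| = 0.48536 km/s.
Circular speed at r₂: v₂ = √(μ/r₂) = 1.507464 km/s.
Transfer-orbit speed at r₂: v_a = √[μ(2/r₂ − 1/a_t)] = 1.126897 km/s.
Second burn Δv₂ = |v₂ − v_a| = 0.38057 km/s.
Total Δv = Δv₁ + Δv₂ = 0.8659 km/s.

Δv = 866 m/s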